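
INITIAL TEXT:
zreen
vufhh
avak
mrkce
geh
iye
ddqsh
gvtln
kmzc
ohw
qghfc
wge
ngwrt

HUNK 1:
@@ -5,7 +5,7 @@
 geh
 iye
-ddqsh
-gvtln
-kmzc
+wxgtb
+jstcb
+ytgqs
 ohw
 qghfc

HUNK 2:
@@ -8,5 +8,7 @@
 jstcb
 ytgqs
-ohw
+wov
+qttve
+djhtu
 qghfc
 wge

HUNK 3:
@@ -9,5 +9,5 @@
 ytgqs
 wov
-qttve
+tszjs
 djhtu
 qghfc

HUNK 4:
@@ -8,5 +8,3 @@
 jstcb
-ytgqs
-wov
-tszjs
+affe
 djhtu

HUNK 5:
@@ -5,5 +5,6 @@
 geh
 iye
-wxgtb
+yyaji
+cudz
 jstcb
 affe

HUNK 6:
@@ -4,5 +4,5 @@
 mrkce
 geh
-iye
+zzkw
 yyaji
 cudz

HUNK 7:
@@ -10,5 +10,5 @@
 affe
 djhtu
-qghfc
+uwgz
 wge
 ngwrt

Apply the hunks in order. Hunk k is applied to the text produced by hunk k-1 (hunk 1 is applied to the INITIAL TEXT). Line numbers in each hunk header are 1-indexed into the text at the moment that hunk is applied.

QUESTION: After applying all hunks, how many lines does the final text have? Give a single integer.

Hunk 1: at line 5 remove [ddqsh,gvtln,kmzc] add [wxgtb,jstcb,ytgqs] -> 13 lines: zreen vufhh avak mrkce geh iye wxgtb jstcb ytgqs ohw qghfc wge ngwrt
Hunk 2: at line 8 remove [ohw] add [wov,qttve,djhtu] -> 15 lines: zreen vufhh avak mrkce geh iye wxgtb jstcb ytgqs wov qttve djhtu qghfc wge ngwrt
Hunk 3: at line 9 remove [qttve] add [tszjs] -> 15 lines: zreen vufhh avak mrkce geh iye wxgtb jstcb ytgqs wov tszjs djhtu qghfc wge ngwrt
Hunk 4: at line 8 remove [ytgqs,wov,tszjs] add [affe] -> 13 lines: zreen vufhh avak mrkce geh iye wxgtb jstcb affe djhtu qghfc wge ngwrt
Hunk 5: at line 5 remove [wxgtb] add [yyaji,cudz] -> 14 lines: zreen vufhh avak mrkce geh iye yyaji cudz jstcb affe djhtu qghfc wge ngwrt
Hunk 6: at line 4 remove [iye] add [zzkw] -> 14 lines: zreen vufhh avak mrkce geh zzkw yyaji cudz jstcb affe djhtu qghfc wge ngwrt
Hunk 7: at line 10 remove [qghfc] add [uwgz] -> 14 lines: zreen vufhh avak mrkce geh zzkw yyaji cudz jstcb affe djhtu uwgz wge ngwrt
Final line count: 14

Answer: 14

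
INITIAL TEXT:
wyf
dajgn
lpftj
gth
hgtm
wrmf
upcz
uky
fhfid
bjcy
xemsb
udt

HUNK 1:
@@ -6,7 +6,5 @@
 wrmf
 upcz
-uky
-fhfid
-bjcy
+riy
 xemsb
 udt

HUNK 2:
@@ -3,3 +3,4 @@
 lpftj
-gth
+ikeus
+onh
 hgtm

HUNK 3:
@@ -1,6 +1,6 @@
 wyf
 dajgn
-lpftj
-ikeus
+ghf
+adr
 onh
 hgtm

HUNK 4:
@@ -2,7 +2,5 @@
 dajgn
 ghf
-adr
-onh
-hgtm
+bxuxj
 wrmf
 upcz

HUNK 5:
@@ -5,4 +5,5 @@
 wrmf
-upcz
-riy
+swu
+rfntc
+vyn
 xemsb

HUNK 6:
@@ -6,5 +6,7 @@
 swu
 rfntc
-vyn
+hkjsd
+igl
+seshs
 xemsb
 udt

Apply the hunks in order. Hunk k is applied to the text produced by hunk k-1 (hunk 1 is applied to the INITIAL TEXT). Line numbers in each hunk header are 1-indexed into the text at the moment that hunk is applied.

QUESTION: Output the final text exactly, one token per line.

Hunk 1: at line 6 remove [uky,fhfid,bjcy] add [riy] -> 10 lines: wyf dajgn lpftj gth hgtm wrmf upcz riy xemsb udt
Hunk 2: at line 3 remove [gth] add [ikeus,onh] -> 11 lines: wyf dajgn lpftj ikeus onh hgtm wrmf upcz riy xemsb udt
Hunk 3: at line 1 remove [lpftj,ikeus] add [ghf,adr] -> 11 lines: wyf dajgn ghf adr onh hgtm wrmf upcz riy xemsb udt
Hunk 4: at line 2 remove [adr,onh,hgtm] add [bxuxj] -> 9 lines: wyf dajgn ghf bxuxj wrmf upcz riy xemsb udt
Hunk 5: at line 5 remove [upcz,riy] add [swu,rfntc,vyn] -> 10 lines: wyf dajgn ghf bxuxj wrmf swu rfntc vyn xemsb udt
Hunk 6: at line 6 remove [vyn] add [hkjsd,igl,seshs] -> 12 lines: wyf dajgn ghf bxuxj wrmf swu rfntc hkjsd igl seshs xemsb udt

Answer: wyf
dajgn
ghf
bxuxj
wrmf
swu
rfntc
hkjsd
igl
seshs
xemsb
udt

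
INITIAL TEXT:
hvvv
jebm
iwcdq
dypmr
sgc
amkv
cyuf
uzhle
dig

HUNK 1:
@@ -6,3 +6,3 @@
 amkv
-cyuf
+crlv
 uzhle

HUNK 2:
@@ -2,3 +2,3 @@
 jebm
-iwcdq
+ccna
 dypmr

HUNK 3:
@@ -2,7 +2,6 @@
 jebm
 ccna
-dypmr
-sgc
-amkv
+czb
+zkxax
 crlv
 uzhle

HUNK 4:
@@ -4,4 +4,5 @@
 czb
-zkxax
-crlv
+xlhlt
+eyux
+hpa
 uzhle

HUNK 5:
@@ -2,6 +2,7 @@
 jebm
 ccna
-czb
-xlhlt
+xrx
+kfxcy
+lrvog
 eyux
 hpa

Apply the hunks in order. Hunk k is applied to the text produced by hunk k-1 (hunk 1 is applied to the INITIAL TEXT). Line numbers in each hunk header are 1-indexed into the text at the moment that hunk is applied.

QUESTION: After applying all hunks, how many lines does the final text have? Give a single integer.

Hunk 1: at line 6 remove [cyuf] add [crlv] -> 9 lines: hvvv jebm iwcdq dypmr sgc amkv crlv uzhle dig
Hunk 2: at line 2 remove [iwcdq] add [ccna] -> 9 lines: hvvv jebm ccna dypmr sgc amkv crlv uzhle dig
Hunk 3: at line 2 remove [dypmr,sgc,amkv] add [czb,zkxax] -> 8 lines: hvvv jebm ccna czb zkxax crlv uzhle dig
Hunk 4: at line 4 remove [zkxax,crlv] add [xlhlt,eyux,hpa] -> 9 lines: hvvv jebm ccna czb xlhlt eyux hpa uzhle dig
Hunk 5: at line 2 remove [czb,xlhlt] add [xrx,kfxcy,lrvog] -> 10 lines: hvvv jebm ccna xrx kfxcy lrvog eyux hpa uzhle dig
Final line count: 10

Answer: 10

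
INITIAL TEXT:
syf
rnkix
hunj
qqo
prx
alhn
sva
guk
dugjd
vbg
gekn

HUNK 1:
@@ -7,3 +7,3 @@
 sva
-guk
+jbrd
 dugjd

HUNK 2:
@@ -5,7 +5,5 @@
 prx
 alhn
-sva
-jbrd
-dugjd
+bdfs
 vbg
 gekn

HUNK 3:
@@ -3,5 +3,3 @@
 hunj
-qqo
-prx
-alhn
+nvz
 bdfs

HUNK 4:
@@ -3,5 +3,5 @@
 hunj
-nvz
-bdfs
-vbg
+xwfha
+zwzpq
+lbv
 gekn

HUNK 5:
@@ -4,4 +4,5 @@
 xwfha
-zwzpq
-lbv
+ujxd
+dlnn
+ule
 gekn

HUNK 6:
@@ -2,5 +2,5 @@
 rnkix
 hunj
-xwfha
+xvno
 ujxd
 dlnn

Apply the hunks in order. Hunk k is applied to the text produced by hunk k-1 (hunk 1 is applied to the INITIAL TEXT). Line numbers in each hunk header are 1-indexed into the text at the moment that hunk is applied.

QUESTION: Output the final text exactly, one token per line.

Hunk 1: at line 7 remove [guk] add [jbrd] -> 11 lines: syf rnkix hunj qqo prx alhn sva jbrd dugjd vbg gekn
Hunk 2: at line 5 remove [sva,jbrd,dugjd] add [bdfs] -> 9 lines: syf rnkix hunj qqo prx alhn bdfs vbg gekn
Hunk 3: at line 3 remove [qqo,prx,alhn] add [nvz] -> 7 lines: syf rnkix hunj nvz bdfs vbg gekn
Hunk 4: at line 3 remove [nvz,bdfs,vbg] add [xwfha,zwzpq,lbv] -> 7 lines: syf rnkix hunj xwfha zwzpq lbv gekn
Hunk 5: at line 4 remove [zwzpq,lbv] add [ujxd,dlnn,ule] -> 8 lines: syf rnkix hunj xwfha ujxd dlnn ule gekn
Hunk 6: at line 2 remove [xwfha] add [xvno] -> 8 lines: syf rnkix hunj xvno ujxd dlnn ule gekn

Answer: syf
rnkix
hunj
xvno
ujxd
dlnn
ule
gekn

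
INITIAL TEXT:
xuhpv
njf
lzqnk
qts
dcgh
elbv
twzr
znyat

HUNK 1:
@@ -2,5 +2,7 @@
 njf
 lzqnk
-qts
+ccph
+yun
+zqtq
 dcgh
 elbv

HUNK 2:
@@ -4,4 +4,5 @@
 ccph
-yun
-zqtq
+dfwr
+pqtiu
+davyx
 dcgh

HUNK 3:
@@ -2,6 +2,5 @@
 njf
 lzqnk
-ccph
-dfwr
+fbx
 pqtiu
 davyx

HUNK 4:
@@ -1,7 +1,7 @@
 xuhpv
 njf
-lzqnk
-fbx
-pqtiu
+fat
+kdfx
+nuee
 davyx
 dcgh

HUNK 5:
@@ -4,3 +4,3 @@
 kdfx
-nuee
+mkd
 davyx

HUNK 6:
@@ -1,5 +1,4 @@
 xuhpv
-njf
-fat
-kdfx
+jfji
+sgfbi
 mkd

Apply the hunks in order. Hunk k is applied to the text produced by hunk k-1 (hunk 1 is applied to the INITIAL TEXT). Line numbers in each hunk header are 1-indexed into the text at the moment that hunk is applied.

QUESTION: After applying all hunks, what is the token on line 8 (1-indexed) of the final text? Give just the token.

Answer: twzr

Derivation:
Hunk 1: at line 2 remove [qts] add [ccph,yun,zqtq] -> 10 lines: xuhpv njf lzqnk ccph yun zqtq dcgh elbv twzr znyat
Hunk 2: at line 4 remove [yun,zqtq] add [dfwr,pqtiu,davyx] -> 11 lines: xuhpv njf lzqnk ccph dfwr pqtiu davyx dcgh elbv twzr znyat
Hunk 3: at line 2 remove [ccph,dfwr] add [fbx] -> 10 lines: xuhpv njf lzqnk fbx pqtiu davyx dcgh elbv twzr znyat
Hunk 4: at line 1 remove [lzqnk,fbx,pqtiu] add [fat,kdfx,nuee] -> 10 lines: xuhpv njf fat kdfx nuee davyx dcgh elbv twzr znyat
Hunk 5: at line 4 remove [nuee] add [mkd] -> 10 lines: xuhpv njf fat kdfx mkd davyx dcgh elbv twzr znyat
Hunk 6: at line 1 remove [njf,fat,kdfx] add [jfji,sgfbi] -> 9 lines: xuhpv jfji sgfbi mkd davyx dcgh elbv twzr znyat
Final line 8: twzr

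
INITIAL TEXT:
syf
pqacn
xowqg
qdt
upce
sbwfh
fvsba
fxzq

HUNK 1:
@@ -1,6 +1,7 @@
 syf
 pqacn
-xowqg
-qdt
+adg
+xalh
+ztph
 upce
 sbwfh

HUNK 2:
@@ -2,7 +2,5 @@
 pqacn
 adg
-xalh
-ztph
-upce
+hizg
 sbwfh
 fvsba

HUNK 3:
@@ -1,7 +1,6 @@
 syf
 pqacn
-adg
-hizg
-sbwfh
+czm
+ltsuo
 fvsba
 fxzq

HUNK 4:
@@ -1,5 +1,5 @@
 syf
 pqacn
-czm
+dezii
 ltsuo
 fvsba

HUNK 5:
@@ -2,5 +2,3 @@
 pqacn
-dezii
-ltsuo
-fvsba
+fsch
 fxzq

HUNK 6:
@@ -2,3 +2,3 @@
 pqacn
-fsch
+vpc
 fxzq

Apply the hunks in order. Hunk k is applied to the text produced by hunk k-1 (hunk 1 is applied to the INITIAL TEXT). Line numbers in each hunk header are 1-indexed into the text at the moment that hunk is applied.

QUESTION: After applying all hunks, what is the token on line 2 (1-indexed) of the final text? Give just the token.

Answer: pqacn

Derivation:
Hunk 1: at line 1 remove [xowqg,qdt] add [adg,xalh,ztph] -> 9 lines: syf pqacn adg xalh ztph upce sbwfh fvsba fxzq
Hunk 2: at line 2 remove [xalh,ztph,upce] add [hizg] -> 7 lines: syf pqacn adg hizg sbwfh fvsba fxzq
Hunk 3: at line 1 remove [adg,hizg,sbwfh] add [czm,ltsuo] -> 6 lines: syf pqacn czm ltsuo fvsba fxzq
Hunk 4: at line 1 remove [czm] add [dezii] -> 6 lines: syf pqacn dezii ltsuo fvsba fxzq
Hunk 5: at line 2 remove [dezii,ltsuo,fvsba] add [fsch] -> 4 lines: syf pqacn fsch fxzq
Hunk 6: at line 2 remove [fsch] add [vpc] -> 4 lines: syf pqacn vpc fxzq
Final line 2: pqacn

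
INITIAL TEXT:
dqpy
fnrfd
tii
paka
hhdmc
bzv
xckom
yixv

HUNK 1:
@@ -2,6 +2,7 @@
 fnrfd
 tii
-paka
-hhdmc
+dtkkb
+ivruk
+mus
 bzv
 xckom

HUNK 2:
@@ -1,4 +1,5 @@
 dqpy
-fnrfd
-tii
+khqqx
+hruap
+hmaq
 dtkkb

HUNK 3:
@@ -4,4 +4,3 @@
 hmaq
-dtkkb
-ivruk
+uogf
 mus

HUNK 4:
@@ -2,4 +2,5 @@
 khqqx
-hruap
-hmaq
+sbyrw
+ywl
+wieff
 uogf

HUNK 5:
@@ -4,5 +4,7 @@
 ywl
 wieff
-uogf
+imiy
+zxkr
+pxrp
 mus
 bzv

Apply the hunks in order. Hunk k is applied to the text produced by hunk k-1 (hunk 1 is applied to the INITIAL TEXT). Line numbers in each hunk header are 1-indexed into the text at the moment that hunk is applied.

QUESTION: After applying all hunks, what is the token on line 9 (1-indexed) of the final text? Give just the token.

Answer: mus

Derivation:
Hunk 1: at line 2 remove [paka,hhdmc] add [dtkkb,ivruk,mus] -> 9 lines: dqpy fnrfd tii dtkkb ivruk mus bzv xckom yixv
Hunk 2: at line 1 remove [fnrfd,tii] add [khqqx,hruap,hmaq] -> 10 lines: dqpy khqqx hruap hmaq dtkkb ivruk mus bzv xckom yixv
Hunk 3: at line 4 remove [dtkkb,ivruk] add [uogf] -> 9 lines: dqpy khqqx hruap hmaq uogf mus bzv xckom yixv
Hunk 4: at line 2 remove [hruap,hmaq] add [sbyrw,ywl,wieff] -> 10 lines: dqpy khqqx sbyrw ywl wieff uogf mus bzv xckom yixv
Hunk 5: at line 4 remove [uogf] add [imiy,zxkr,pxrp] -> 12 lines: dqpy khqqx sbyrw ywl wieff imiy zxkr pxrp mus bzv xckom yixv
Final line 9: mus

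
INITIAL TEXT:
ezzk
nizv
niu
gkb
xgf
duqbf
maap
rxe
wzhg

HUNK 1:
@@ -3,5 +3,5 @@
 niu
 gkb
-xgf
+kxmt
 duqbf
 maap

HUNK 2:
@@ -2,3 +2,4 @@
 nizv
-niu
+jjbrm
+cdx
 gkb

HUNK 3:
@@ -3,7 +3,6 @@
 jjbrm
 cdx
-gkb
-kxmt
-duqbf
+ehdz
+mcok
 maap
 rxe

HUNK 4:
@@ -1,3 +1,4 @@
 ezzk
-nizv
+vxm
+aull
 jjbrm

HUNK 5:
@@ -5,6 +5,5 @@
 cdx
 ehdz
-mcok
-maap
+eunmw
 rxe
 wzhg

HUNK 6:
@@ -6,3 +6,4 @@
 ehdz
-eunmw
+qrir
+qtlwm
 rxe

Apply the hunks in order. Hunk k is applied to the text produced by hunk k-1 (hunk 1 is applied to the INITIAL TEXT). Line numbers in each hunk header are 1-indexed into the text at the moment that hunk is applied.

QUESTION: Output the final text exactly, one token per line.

Answer: ezzk
vxm
aull
jjbrm
cdx
ehdz
qrir
qtlwm
rxe
wzhg

Derivation:
Hunk 1: at line 3 remove [xgf] add [kxmt] -> 9 lines: ezzk nizv niu gkb kxmt duqbf maap rxe wzhg
Hunk 2: at line 2 remove [niu] add [jjbrm,cdx] -> 10 lines: ezzk nizv jjbrm cdx gkb kxmt duqbf maap rxe wzhg
Hunk 3: at line 3 remove [gkb,kxmt,duqbf] add [ehdz,mcok] -> 9 lines: ezzk nizv jjbrm cdx ehdz mcok maap rxe wzhg
Hunk 4: at line 1 remove [nizv] add [vxm,aull] -> 10 lines: ezzk vxm aull jjbrm cdx ehdz mcok maap rxe wzhg
Hunk 5: at line 5 remove [mcok,maap] add [eunmw] -> 9 lines: ezzk vxm aull jjbrm cdx ehdz eunmw rxe wzhg
Hunk 6: at line 6 remove [eunmw] add [qrir,qtlwm] -> 10 lines: ezzk vxm aull jjbrm cdx ehdz qrir qtlwm rxe wzhg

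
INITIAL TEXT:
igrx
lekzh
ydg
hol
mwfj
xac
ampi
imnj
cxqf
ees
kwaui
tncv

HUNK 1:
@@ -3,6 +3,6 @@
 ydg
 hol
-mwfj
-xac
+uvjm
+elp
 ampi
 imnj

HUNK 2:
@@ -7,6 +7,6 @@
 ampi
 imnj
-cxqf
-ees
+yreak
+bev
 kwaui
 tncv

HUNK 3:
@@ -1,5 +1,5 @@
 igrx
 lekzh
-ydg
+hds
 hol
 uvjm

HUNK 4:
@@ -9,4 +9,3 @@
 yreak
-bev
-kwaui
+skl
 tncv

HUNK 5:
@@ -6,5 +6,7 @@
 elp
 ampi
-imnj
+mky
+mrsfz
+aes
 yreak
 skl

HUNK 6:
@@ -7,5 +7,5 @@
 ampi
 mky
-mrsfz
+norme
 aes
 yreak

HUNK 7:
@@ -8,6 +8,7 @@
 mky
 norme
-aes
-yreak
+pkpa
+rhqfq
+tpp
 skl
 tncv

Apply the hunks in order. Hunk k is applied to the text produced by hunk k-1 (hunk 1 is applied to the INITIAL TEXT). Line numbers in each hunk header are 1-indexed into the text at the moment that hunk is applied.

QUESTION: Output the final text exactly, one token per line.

Answer: igrx
lekzh
hds
hol
uvjm
elp
ampi
mky
norme
pkpa
rhqfq
tpp
skl
tncv

Derivation:
Hunk 1: at line 3 remove [mwfj,xac] add [uvjm,elp] -> 12 lines: igrx lekzh ydg hol uvjm elp ampi imnj cxqf ees kwaui tncv
Hunk 2: at line 7 remove [cxqf,ees] add [yreak,bev] -> 12 lines: igrx lekzh ydg hol uvjm elp ampi imnj yreak bev kwaui tncv
Hunk 3: at line 1 remove [ydg] add [hds] -> 12 lines: igrx lekzh hds hol uvjm elp ampi imnj yreak bev kwaui tncv
Hunk 4: at line 9 remove [bev,kwaui] add [skl] -> 11 lines: igrx lekzh hds hol uvjm elp ampi imnj yreak skl tncv
Hunk 5: at line 6 remove [imnj] add [mky,mrsfz,aes] -> 13 lines: igrx lekzh hds hol uvjm elp ampi mky mrsfz aes yreak skl tncv
Hunk 6: at line 7 remove [mrsfz] add [norme] -> 13 lines: igrx lekzh hds hol uvjm elp ampi mky norme aes yreak skl tncv
Hunk 7: at line 8 remove [aes,yreak] add [pkpa,rhqfq,tpp] -> 14 lines: igrx lekzh hds hol uvjm elp ampi mky norme pkpa rhqfq tpp skl tncv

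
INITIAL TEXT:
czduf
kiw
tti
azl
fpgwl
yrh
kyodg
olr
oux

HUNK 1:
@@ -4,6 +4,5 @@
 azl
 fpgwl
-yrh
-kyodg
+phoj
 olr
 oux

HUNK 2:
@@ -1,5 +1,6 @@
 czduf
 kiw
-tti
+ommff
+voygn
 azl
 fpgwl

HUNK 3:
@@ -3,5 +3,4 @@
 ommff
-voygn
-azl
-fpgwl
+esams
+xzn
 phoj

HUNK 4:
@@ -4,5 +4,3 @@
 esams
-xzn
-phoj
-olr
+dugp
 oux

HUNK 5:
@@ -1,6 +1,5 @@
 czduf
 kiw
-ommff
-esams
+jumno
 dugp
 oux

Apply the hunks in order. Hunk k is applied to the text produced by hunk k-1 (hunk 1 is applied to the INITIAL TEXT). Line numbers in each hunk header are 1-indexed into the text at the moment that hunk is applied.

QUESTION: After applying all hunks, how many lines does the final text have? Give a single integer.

Hunk 1: at line 4 remove [yrh,kyodg] add [phoj] -> 8 lines: czduf kiw tti azl fpgwl phoj olr oux
Hunk 2: at line 1 remove [tti] add [ommff,voygn] -> 9 lines: czduf kiw ommff voygn azl fpgwl phoj olr oux
Hunk 3: at line 3 remove [voygn,azl,fpgwl] add [esams,xzn] -> 8 lines: czduf kiw ommff esams xzn phoj olr oux
Hunk 4: at line 4 remove [xzn,phoj,olr] add [dugp] -> 6 lines: czduf kiw ommff esams dugp oux
Hunk 5: at line 1 remove [ommff,esams] add [jumno] -> 5 lines: czduf kiw jumno dugp oux
Final line count: 5

Answer: 5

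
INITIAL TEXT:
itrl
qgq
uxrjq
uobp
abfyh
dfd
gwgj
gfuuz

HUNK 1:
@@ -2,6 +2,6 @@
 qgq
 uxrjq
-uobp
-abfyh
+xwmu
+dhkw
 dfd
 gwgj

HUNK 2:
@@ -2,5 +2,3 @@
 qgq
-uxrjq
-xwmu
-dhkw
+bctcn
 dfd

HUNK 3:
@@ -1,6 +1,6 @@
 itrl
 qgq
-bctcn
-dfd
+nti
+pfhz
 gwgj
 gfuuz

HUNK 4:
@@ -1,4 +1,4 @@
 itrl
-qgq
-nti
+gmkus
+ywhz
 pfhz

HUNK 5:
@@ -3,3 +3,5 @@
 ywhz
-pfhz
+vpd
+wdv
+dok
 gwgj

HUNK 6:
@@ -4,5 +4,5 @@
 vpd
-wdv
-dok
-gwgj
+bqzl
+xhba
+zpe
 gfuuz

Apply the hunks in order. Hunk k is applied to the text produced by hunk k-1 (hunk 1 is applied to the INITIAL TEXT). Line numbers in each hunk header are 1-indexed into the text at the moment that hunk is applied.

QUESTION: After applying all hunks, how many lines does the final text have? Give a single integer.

Answer: 8

Derivation:
Hunk 1: at line 2 remove [uobp,abfyh] add [xwmu,dhkw] -> 8 lines: itrl qgq uxrjq xwmu dhkw dfd gwgj gfuuz
Hunk 2: at line 2 remove [uxrjq,xwmu,dhkw] add [bctcn] -> 6 lines: itrl qgq bctcn dfd gwgj gfuuz
Hunk 3: at line 1 remove [bctcn,dfd] add [nti,pfhz] -> 6 lines: itrl qgq nti pfhz gwgj gfuuz
Hunk 4: at line 1 remove [qgq,nti] add [gmkus,ywhz] -> 6 lines: itrl gmkus ywhz pfhz gwgj gfuuz
Hunk 5: at line 3 remove [pfhz] add [vpd,wdv,dok] -> 8 lines: itrl gmkus ywhz vpd wdv dok gwgj gfuuz
Hunk 6: at line 4 remove [wdv,dok,gwgj] add [bqzl,xhba,zpe] -> 8 lines: itrl gmkus ywhz vpd bqzl xhba zpe gfuuz
Final line count: 8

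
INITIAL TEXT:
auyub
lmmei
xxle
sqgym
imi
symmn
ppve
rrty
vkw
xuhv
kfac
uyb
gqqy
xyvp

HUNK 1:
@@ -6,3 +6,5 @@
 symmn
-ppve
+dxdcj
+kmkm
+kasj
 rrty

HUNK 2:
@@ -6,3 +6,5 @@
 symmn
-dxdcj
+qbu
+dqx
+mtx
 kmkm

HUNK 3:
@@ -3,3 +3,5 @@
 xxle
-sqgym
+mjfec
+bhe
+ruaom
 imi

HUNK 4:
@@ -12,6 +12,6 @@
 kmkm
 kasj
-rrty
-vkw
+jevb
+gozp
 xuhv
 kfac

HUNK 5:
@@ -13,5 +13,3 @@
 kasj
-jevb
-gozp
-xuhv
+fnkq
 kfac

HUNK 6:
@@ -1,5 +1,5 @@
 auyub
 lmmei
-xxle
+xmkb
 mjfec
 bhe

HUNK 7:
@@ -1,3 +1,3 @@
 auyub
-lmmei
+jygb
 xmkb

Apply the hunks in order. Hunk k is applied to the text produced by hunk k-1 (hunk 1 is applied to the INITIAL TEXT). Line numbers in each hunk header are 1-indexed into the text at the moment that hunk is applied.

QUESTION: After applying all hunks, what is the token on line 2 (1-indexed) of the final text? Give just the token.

Hunk 1: at line 6 remove [ppve] add [dxdcj,kmkm,kasj] -> 16 lines: auyub lmmei xxle sqgym imi symmn dxdcj kmkm kasj rrty vkw xuhv kfac uyb gqqy xyvp
Hunk 2: at line 6 remove [dxdcj] add [qbu,dqx,mtx] -> 18 lines: auyub lmmei xxle sqgym imi symmn qbu dqx mtx kmkm kasj rrty vkw xuhv kfac uyb gqqy xyvp
Hunk 3: at line 3 remove [sqgym] add [mjfec,bhe,ruaom] -> 20 lines: auyub lmmei xxle mjfec bhe ruaom imi symmn qbu dqx mtx kmkm kasj rrty vkw xuhv kfac uyb gqqy xyvp
Hunk 4: at line 12 remove [rrty,vkw] add [jevb,gozp] -> 20 lines: auyub lmmei xxle mjfec bhe ruaom imi symmn qbu dqx mtx kmkm kasj jevb gozp xuhv kfac uyb gqqy xyvp
Hunk 5: at line 13 remove [jevb,gozp,xuhv] add [fnkq] -> 18 lines: auyub lmmei xxle mjfec bhe ruaom imi symmn qbu dqx mtx kmkm kasj fnkq kfac uyb gqqy xyvp
Hunk 6: at line 1 remove [xxle] add [xmkb] -> 18 lines: auyub lmmei xmkb mjfec bhe ruaom imi symmn qbu dqx mtx kmkm kasj fnkq kfac uyb gqqy xyvp
Hunk 7: at line 1 remove [lmmei] add [jygb] -> 18 lines: auyub jygb xmkb mjfec bhe ruaom imi symmn qbu dqx mtx kmkm kasj fnkq kfac uyb gqqy xyvp
Final line 2: jygb

Answer: jygb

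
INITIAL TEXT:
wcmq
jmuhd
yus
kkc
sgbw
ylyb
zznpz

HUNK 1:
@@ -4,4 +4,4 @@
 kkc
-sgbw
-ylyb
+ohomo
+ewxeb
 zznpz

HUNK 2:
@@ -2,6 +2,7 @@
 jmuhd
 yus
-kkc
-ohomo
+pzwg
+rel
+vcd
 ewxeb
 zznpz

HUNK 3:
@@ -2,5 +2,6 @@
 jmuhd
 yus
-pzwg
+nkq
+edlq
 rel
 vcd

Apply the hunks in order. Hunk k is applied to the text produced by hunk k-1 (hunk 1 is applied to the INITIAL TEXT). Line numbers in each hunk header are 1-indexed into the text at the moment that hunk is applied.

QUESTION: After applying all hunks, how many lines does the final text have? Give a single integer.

Answer: 9

Derivation:
Hunk 1: at line 4 remove [sgbw,ylyb] add [ohomo,ewxeb] -> 7 lines: wcmq jmuhd yus kkc ohomo ewxeb zznpz
Hunk 2: at line 2 remove [kkc,ohomo] add [pzwg,rel,vcd] -> 8 lines: wcmq jmuhd yus pzwg rel vcd ewxeb zznpz
Hunk 3: at line 2 remove [pzwg] add [nkq,edlq] -> 9 lines: wcmq jmuhd yus nkq edlq rel vcd ewxeb zznpz
Final line count: 9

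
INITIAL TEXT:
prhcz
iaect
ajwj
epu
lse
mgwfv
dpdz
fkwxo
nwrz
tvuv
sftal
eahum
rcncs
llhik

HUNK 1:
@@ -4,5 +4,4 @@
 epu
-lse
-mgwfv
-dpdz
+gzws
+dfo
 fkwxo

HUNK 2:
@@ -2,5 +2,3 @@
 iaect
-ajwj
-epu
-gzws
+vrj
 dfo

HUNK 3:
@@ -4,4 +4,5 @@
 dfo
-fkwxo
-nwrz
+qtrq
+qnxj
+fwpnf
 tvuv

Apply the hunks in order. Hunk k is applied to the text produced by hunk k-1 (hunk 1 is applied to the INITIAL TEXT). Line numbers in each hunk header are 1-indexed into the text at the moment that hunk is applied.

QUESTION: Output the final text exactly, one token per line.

Answer: prhcz
iaect
vrj
dfo
qtrq
qnxj
fwpnf
tvuv
sftal
eahum
rcncs
llhik

Derivation:
Hunk 1: at line 4 remove [lse,mgwfv,dpdz] add [gzws,dfo] -> 13 lines: prhcz iaect ajwj epu gzws dfo fkwxo nwrz tvuv sftal eahum rcncs llhik
Hunk 2: at line 2 remove [ajwj,epu,gzws] add [vrj] -> 11 lines: prhcz iaect vrj dfo fkwxo nwrz tvuv sftal eahum rcncs llhik
Hunk 3: at line 4 remove [fkwxo,nwrz] add [qtrq,qnxj,fwpnf] -> 12 lines: prhcz iaect vrj dfo qtrq qnxj fwpnf tvuv sftal eahum rcncs llhik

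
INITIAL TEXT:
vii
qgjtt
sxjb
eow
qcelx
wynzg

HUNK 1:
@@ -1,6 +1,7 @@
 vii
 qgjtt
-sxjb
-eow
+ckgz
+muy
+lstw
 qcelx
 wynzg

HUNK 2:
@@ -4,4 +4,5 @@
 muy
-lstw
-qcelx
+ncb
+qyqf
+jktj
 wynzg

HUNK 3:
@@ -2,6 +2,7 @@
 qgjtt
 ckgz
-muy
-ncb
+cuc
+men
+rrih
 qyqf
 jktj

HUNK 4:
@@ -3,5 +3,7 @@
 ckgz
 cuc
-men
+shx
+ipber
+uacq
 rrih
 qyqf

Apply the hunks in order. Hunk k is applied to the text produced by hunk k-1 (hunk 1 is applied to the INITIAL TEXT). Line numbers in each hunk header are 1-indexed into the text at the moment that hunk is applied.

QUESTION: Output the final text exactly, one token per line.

Hunk 1: at line 1 remove [sxjb,eow] add [ckgz,muy,lstw] -> 7 lines: vii qgjtt ckgz muy lstw qcelx wynzg
Hunk 2: at line 4 remove [lstw,qcelx] add [ncb,qyqf,jktj] -> 8 lines: vii qgjtt ckgz muy ncb qyqf jktj wynzg
Hunk 3: at line 2 remove [muy,ncb] add [cuc,men,rrih] -> 9 lines: vii qgjtt ckgz cuc men rrih qyqf jktj wynzg
Hunk 4: at line 3 remove [men] add [shx,ipber,uacq] -> 11 lines: vii qgjtt ckgz cuc shx ipber uacq rrih qyqf jktj wynzg

Answer: vii
qgjtt
ckgz
cuc
shx
ipber
uacq
rrih
qyqf
jktj
wynzg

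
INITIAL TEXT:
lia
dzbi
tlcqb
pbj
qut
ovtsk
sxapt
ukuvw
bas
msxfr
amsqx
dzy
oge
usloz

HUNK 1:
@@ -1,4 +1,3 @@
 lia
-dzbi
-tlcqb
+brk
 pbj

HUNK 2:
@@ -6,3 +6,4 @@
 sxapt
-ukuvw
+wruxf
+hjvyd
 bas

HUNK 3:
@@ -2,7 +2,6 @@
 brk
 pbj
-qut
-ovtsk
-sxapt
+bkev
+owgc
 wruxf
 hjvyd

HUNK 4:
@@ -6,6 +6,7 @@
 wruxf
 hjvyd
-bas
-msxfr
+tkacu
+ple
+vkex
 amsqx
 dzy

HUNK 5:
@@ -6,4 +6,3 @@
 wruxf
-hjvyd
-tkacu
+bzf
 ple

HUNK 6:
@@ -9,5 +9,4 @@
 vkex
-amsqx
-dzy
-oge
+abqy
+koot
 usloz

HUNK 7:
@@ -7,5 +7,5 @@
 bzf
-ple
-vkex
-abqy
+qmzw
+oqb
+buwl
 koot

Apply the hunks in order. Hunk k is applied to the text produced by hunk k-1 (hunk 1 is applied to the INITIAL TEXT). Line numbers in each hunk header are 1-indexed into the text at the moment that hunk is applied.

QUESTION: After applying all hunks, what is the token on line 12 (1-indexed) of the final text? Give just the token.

Hunk 1: at line 1 remove [dzbi,tlcqb] add [brk] -> 13 lines: lia brk pbj qut ovtsk sxapt ukuvw bas msxfr amsqx dzy oge usloz
Hunk 2: at line 6 remove [ukuvw] add [wruxf,hjvyd] -> 14 lines: lia brk pbj qut ovtsk sxapt wruxf hjvyd bas msxfr amsqx dzy oge usloz
Hunk 3: at line 2 remove [qut,ovtsk,sxapt] add [bkev,owgc] -> 13 lines: lia brk pbj bkev owgc wruxf hjvyd bas msxfr amsqx dzy oge usloz
Hunk 4: at line 6 remove [bas,msxfr] add [tkacu,ple,vkex] -> 14 lines: lia brk pbj bkev owgc wruxf hjvyd tkacu ple vkex amsqx dzy oge usloz
Hunk 5: at line 6 remove [hjvyd,tkacu] add [bzf] -> 13 lines: lia brk pbj bkev owgc wruxf bzf ple vkex amsqx dzy oge usloz
Hunk 6: at line 9 remove [amsqx,dzy,oge] add [abqy,koot] -> 12 lines: lia brk pbj bkev owgc wruxf bzf ple vkex abqy koot usloz
Hunk 7: at line 7 remove [ple,vkex,abqy] add [qmzw,oqb,buwl] -> 12 lines: lia brk pbj bkev owgc wruxf bzf qmzw oqb buwl koot usloz
Final line 12: usloz

Answer: usloz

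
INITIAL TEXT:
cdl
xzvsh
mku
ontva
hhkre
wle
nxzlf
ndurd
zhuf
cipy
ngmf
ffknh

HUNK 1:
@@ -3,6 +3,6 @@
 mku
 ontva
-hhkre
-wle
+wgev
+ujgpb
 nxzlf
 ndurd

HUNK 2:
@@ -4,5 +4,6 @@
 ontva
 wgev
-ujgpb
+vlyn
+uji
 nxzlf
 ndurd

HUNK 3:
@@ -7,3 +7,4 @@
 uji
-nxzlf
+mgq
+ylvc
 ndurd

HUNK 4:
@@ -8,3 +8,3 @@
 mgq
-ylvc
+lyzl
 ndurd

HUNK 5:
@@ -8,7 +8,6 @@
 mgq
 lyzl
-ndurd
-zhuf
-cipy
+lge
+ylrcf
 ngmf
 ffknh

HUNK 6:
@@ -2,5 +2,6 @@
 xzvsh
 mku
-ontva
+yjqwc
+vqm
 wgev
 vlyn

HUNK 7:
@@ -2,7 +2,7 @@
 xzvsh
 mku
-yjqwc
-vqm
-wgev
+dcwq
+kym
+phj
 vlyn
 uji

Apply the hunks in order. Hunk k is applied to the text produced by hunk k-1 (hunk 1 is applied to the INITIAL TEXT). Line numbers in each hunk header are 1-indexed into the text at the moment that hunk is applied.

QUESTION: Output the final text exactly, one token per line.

Hunk 1: at line 3 remove [hhkre,wle] add [wgev,ujgpb] -> 12 lines: cdl xzvsh mku ontva wgev ujgpb nxzlf ndurd zhuf cipy ngmf ffknh
Hunk 2: at line 4 remove [ujgpb] add [vlyn,uji] -> 13 lines: cdl xzvsh mku ontva wgev vlyn uji nxzlf ndurd zhuf cipy ngmf ffknh
Hunk 3: at line 7 remove [nxzlf] add [mgq,ylvc] -> 14 lines: cdl xzvsh mku ontva wgev vlyn uji mgq ylvc ndurd zhuf cipy ngmf ffknh
Hunk 4: at line 8 remove [ylvc] add [lyzl] -> 14 lines: cdl xzvsh mku ontva wgev vlyn uji mgq lyzl ndurd zhuf cipy ngmf ffknh
Hunk 5: at line 8 remove [ndurd,zhuf,cipy] add [lge,ylrcf] -> 13 lines: cdl xzvsh mku ontva wgev vlyn uji mgq lyzl lge ylrcf ngmf ffknh
Hunk 6: at line 2 remove [ontva] add [yjqwc,vqm] -> 14 lines: cdl xzvsh mku yjqwc vqm wgev vlyn uji mgq lyzl lge ylrcf ngmf ffknh
Hunk 7: at line 2 remove [yjqwc,vqm,wgev] add [dcwq,kym,phj] -> 14 lines: cdl xzvsh mku dcwq kym phj vlyn uji mgq lyzl lge ylrcf ngmf ffknh

Answer: cdl
xzvsh
mku
dcwq
kym
phj
vlyn
uji
mgq
lyzl
lge
ylrcf
ngmf
ffknh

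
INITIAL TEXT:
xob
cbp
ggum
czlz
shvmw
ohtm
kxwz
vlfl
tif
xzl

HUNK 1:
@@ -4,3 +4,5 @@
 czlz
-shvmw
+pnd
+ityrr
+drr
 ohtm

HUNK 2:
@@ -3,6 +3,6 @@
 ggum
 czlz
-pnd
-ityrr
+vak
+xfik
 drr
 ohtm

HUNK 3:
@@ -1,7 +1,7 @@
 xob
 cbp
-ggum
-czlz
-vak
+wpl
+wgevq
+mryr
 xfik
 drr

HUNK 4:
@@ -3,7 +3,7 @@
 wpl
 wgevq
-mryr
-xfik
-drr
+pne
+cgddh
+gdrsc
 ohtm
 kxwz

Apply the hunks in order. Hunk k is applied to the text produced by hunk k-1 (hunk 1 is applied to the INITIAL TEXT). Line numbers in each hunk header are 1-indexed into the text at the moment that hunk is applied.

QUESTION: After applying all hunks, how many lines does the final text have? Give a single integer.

Answer: 12

Derivation:
Hunk 1: at line 4 remove [shvmw] add [pnd,ityrr,drr] -> 12 lines: xob cbp ggum czlz pnd ityrr drr ohtm kxwz vlfl tif xzl
Hunk 2: at line 3 remove [pnd,ityrr] add [vak,xfik] -> 12 lines: xob cbp ggum czlz vak xfik drr ohtm kxwz vlfl tif xzl
Hunk 3: at line 1 remove [ggum,czlz,vak] add [wpl,wgevq,mryr] -> 12 lines: xob cbp wpl wgevq mryr xfik drr ohtm kxwz vlfl tif xzl
Hunk 4: at line 3 remove [mryr,xfik,drr] add [pne,cgddh,gdrsc] -> 12 lines: xob cbp wpl wgevq pne cgddh gdrsc ohtm kxwz vlfl tif xzl
Final line count: 12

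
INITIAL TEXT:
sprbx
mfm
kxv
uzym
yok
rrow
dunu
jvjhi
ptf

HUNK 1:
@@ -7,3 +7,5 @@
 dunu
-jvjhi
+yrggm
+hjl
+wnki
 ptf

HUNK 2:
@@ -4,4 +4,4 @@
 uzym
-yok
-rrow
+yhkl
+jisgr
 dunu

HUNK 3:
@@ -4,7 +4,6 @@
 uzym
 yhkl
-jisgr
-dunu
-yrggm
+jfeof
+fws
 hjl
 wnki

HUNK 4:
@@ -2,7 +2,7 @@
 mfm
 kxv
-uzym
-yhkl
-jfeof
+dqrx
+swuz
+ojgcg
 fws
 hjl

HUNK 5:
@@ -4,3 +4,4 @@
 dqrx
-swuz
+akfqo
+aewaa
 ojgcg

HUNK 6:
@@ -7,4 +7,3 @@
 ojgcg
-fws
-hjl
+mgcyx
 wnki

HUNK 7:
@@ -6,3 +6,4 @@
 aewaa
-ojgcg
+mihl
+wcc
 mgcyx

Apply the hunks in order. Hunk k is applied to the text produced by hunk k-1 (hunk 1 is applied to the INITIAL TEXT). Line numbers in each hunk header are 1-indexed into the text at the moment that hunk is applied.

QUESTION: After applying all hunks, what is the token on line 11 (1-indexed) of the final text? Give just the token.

Answer: ptf

Derivation:
Hunk 1: at line 7 remove [jvjhi] add [yrggm,hjl,wnki] -> 11 lines: sprbx mfm kxv uzym yok rrow dunu yrggm hjl wnki ptf
Hunk 2: at line 4 remove [yok,rrow] add [yhkl,jisgr] -> 11 lines: sprbx mfm kxv uzym yhkl jisgr dunu yrggm hjl wnki ptf
Hunk 3: at line 4 remove [jisgr,dunu,yrggm] add [jfeof,fws] -> 10 lines: sprbx mfm kxv uzym yhkl jfeof fws hjl wnki ptf
Hunk 4: at line 2 remove [uzym,yhkl,jfeof] add [dqrx,swuz,ojgcg] -> 10 lines: sprbx mfm kxv dqrx swuz ojgcg fws hjl wnki ptf
Hunk 5: at line 4 remove [swuz] add [akfqo,aewaa] -> 11 lines: sprbx mfm kxv dqrx akfqo aewaa ojgcg fws hjl wnki ptf
Hunk 6: at line 7 remove [fws,hjl] add [mgcyx] -> 10 lines: sprbx mfm kxv dqrx akfqo aewaa ojgcg mgcyx wnki ptf
Hunk 7: at line 6 remove [ojgcg] add [mihl,wcc] -> 11 lines: sprbx mfm kxv dqrx akfqo aewaa mihl wcc mgcyx wnki ptf
Final line 11: ptf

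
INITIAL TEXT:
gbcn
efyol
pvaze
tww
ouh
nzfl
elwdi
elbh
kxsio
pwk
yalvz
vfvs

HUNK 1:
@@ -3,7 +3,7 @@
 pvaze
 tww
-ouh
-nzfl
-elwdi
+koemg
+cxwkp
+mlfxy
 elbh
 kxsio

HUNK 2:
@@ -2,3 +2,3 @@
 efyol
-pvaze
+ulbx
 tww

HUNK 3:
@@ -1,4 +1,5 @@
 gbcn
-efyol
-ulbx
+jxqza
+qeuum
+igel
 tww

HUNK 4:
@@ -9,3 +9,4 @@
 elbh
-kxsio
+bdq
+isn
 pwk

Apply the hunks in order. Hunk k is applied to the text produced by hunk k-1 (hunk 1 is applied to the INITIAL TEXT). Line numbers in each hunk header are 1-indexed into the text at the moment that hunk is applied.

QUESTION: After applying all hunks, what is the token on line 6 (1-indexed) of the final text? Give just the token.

Answer: koemg

Derivation:
Hunk 1: at line 3 remove [ouh,nzfl,elwdi] add [koemg,cxwkp,mlfxy] -> 12 lines: gbcn efyol pvaze tww koemg cxwkp mlfxy elbh kxsio pwk yalvz vfvs
Hunk 2: at line 2 remove [pvaze] add [ulbx] -> 12 lines: gbcn efyol ulbx tww koemg cxwkp mlfxy elbh kxsio pwk yalvz vfvs
Hunk 3: at line 1 remove [efyol,ulbx] add [jxqza,qeuum,igel] -> 13 lines: gbcn jxqza qeuum igel tww koemg cxwkp mlfxy elbh kxsio pwk yalvz vfvs
Hunk 4: at line 9 remove [kxsio] add [bdq,isn] -> 14 lines: gbcn jxqza qeuum igel tww koemg cxwkp mlfxy elbh bdq isn pwk yalvz vfvs
Final line 6: koemg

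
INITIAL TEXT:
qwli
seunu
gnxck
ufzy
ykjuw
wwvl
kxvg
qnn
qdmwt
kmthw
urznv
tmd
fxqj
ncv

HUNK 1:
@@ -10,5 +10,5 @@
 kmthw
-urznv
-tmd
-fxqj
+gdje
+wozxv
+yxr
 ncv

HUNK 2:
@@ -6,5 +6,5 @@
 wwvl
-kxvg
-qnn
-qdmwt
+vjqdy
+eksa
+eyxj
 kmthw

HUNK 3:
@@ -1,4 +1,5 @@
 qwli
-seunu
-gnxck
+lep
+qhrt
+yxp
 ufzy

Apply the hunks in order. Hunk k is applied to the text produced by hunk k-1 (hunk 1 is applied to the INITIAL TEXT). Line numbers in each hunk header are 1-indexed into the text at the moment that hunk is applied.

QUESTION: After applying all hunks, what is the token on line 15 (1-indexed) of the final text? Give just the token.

Answer: ncv

Derivation:
Hunk 1: at line 10 remove [urznv,tmd,fxqj] add [gdje,wozxv,yxr] -> 14 lines: qwli seunu gnxck ufzy ykjuw wwvl kxvg qnn qdmwt kmthw gdje wozxv yxr ncv
Hunk 2: at line 6 remove [kxvg,qnn,qdmwt] add [vjqdy,eksa,eyxj] -> 14 lines: qwli seunu gnxck ufzy ykjuw wwvl vjqdy eksa eyxj kmthw gdje wozxv yxr ncv
Hunk 3: at line 1 remove [seunu,gnxck] add [lep,qhrt,yxp] -> 15 lines: qwli lep qhrt yxp ufzy ykjuw wwvl vjqdy eksa eyxj kmthw gdje wozxv yxr ncv
Final line 15: ncv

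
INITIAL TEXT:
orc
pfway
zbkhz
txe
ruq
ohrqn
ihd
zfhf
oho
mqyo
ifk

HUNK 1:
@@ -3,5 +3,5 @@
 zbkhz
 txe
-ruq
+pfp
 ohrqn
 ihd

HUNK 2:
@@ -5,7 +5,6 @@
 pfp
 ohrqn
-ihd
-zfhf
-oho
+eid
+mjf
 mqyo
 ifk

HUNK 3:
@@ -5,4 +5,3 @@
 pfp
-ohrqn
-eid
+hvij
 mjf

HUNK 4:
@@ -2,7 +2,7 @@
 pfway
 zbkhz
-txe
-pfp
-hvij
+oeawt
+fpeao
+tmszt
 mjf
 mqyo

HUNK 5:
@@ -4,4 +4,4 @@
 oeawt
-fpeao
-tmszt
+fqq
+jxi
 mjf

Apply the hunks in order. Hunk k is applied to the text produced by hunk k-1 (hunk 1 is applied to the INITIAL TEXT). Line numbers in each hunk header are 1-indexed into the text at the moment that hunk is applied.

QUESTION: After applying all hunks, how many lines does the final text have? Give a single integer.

Hunk 1: at line 3 remove [ruq] add [pfp] -> 11 lines: orc pfway zbkhz txe pfp ohrqn ihd zfhf oho mqyo ifk
Hunk 2: at line 5 remove [ihd,zfhf,oho] add [eid,mjf] -> 10 lines: orc pfway zbkhz txe pfp ohrqn eid mjf mqyo ifk
Hunk 3: at line 5 remove [ohrqn,eid] add [hvij] -> 9 lines: orc pfway zbkhz txe pfp hvij mjf mqyo ifk
Hunk 4: at line 2 remove [txe,pfp,hvij] add [oeawt,fpeao,tmszt] -> 9 lines: orc pfway zbkhz oeawt fpeao tmszt mjf mqyo ifk
Hunk 5: at line 4 remove [fpeao,tmszt] add [fqq,jxi] -> 9 lines: orc pfway zbkhz oeawt fqq jxi mjf mqyo ifk
Final line count: 9

Answer: 9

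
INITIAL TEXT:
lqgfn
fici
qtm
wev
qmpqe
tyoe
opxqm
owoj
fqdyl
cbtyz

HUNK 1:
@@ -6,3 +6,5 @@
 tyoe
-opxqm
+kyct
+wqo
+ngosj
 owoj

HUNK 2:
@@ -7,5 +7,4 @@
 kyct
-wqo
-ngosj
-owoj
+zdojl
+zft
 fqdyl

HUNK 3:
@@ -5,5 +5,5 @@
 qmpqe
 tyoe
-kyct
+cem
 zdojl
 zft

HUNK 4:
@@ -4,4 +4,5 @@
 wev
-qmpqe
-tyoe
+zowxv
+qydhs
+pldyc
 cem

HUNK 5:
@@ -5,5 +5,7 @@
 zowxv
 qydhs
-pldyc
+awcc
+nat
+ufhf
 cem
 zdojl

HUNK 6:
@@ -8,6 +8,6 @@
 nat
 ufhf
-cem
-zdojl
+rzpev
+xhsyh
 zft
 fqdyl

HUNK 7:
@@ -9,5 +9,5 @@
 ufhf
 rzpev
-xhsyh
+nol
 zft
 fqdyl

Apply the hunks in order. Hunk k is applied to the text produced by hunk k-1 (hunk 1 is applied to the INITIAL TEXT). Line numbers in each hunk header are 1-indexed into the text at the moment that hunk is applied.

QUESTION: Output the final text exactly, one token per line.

Answer: lqgfn
fici
qtm
wev
zowxv
qydhs
awcc
nat
ufhf
rzpev
nol
zft
fqdyl
cbtyz

Derivation:
Hunk 1: at line 6 remove [opxqm] add [kyct,wqo,ngosj] -> 12 lines: lqgfn fici qtm wev qmpqe tyoe kyct wqo ngosj owoj fqdyl cbtyz
Hunk 2: at line 7 remove [wqo,ngosj,owoj] add [zdojl,zft] -> 11 lines: lqgfn fici qtm wev qmpqe tyoe kyct zdojl zft fqdyl cbtyz
Hunk 3: at line 5 remove [kyct] add [cem] -> 11 lines: lqgfn fici qtm wev qmpqe tyoe cem zdojl zft fqdyl cbtyz
Hunk 4: at line 4 remove [qmpqe,tyoe] add [zowxv,qydhs,pldyc] -> 12 lines: lqgfn fici qtm wev zowxv qydhs pldyc cem zdojl zft fqdyl cbtyz
Hunk 5: at line 5 remove [pldyc] add [awcc,nat,ufhf] -> 14 lines: lqgfn fici qtm wev zowxv qydhs awcc nat ufhf cem zdojl zft fqdyl cbtyz
Hunk 6: at line 8 remove [cem,zdojl] add [rzpev,xhsyh] -> 14 lines: lqgfn fici qtm wev zowxv qydhs awcc nat ufhf rzpev xhsyh zft fqdyl cbtyz
Hunk 7: at line 9 remove [xhsyh] add [nol] -> 14 lines: lqgfn fici qtm wev zowxv qydhs awcc nat ufhf rzpev nol zft fqdyl cbtyz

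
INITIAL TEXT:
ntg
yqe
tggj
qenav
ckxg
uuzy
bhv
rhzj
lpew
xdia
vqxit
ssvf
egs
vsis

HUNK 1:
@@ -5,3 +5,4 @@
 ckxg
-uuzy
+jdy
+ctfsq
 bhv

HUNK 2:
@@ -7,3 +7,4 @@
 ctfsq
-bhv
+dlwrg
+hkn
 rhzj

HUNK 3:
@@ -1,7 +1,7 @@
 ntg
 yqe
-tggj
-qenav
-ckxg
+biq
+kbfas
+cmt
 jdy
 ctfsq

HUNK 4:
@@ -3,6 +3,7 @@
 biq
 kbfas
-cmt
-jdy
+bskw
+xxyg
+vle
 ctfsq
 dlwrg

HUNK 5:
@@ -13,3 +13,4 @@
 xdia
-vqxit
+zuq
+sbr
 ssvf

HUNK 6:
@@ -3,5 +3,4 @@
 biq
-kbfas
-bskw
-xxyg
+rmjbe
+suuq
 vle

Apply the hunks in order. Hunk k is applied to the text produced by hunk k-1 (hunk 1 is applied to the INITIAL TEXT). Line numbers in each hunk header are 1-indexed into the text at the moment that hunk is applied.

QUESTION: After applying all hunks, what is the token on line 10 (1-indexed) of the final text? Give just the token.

Answer: rhzj

Derivation:
Hunk 1: at line 5 remove [uuzy] add [jdy,ctfsq] -> 15 lines: ntg yqe tggj qenav ckxg jdy ctfsq bhv rhzj lpew xdia vqxit ssvf egs vsis
Hunk 2: at line 7 remove [bhv] add [dlwrg,hkn] -> 16 lines: ntg yqe tggj qenav ckxg jdy ctfsq dlwrg hkn rhzj lpew xdia vqxit ssvf egs vsis
Hunk 3: at line 1 remove [tggj,qenav,ckxg] add [biq,kbfas,cmt] -> 16 lines: ntg yqe biq kbfas cmt jdy ctfsq dlwrg hkn rhzj lpew xdia vqxit ssvf egs vsis
Hunk 4: at line 3 remove [cmt,jdy] add [bskw,xxyg,vle] -> 17 lines: ntg yqe biq kbfas bskw xxyg vle ctfsq dlwrg hkn rhzj lpew xdia vqxit ssvf egs vsis
Hunk 5: at line 13 remove [vqxit] add [zuq,sbr] -> 18 lines: ntg yqe biq kbfas bskw xxyg vle ctfsq dlwrg hkn rhzj lpew xdia zuq sbr ssvf egs vsis
Hunk 6: at line 3 remove [kbfas,bskw,xxyg] add [rmjbe,suuq] -> 17 lines: ntg yqe biq rmjbe suuq vle ctfsq dlwrg hkn rhzj lpew xdia zuq sbr ssvf egs vsis
Final line 10: rhzj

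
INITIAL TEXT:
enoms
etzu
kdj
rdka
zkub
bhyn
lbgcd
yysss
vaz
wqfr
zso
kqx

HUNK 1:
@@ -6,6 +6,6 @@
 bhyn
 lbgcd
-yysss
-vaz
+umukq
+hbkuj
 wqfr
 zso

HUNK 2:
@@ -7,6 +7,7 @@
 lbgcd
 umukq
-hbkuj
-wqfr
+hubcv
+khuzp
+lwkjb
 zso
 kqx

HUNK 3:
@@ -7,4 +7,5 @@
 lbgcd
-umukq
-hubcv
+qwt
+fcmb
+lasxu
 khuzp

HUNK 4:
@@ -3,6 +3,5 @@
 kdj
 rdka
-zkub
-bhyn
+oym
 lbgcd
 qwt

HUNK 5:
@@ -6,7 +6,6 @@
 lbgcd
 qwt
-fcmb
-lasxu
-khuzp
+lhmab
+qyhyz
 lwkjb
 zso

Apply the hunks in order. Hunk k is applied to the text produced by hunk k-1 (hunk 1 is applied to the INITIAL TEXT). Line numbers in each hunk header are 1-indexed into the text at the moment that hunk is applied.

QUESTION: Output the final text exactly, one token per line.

Hunk 1: at line 6 remove [yysss,vaz] add [umukq,hbkuj] -> 12 lines: enoms etzu kdj rdka zkub bhyn lbgcd umukq hbkuj wqfr zso kqx
Hunk 2: at line 7 remove [hbkuj,wqfr] add [hubcv,khuzp,lwkjb] -> 13 lines: enoms etzu kdj rdka zkub bhyn lbgcd umukq hubcv khuzp lwkjb zso kqx
Hunk 3: at line 7 remove [umukq,hubcv] add [qwt,fcmb,lasxu] -> 14 lines: enoms etzu kdj rdka zkub bhyn lbgcd qwt fcmb lasxu khuzp lwkjb zso kqx
Hunk 4: at line 3 remove [zkub,bhyn] add [oym] -> 13 lines: enoms etzu kdj rdka oym lbgcd qwt fcmb lasxu khuzp lwkjb zso kqx
Hunk 5: at line 6 remove [fcmb,lasxu,khuzp] add [lhmab,qyhyz] -> 12 lines: enoms etzu kdj rdka oym lbgcd qwt lhmab qyhyz lwkjb zso kqx

Answer: enoms
etzu
kdj
rdka
oym
lbgcd
qwt
lhmab
qyhyz
lwkjb
zso
kqx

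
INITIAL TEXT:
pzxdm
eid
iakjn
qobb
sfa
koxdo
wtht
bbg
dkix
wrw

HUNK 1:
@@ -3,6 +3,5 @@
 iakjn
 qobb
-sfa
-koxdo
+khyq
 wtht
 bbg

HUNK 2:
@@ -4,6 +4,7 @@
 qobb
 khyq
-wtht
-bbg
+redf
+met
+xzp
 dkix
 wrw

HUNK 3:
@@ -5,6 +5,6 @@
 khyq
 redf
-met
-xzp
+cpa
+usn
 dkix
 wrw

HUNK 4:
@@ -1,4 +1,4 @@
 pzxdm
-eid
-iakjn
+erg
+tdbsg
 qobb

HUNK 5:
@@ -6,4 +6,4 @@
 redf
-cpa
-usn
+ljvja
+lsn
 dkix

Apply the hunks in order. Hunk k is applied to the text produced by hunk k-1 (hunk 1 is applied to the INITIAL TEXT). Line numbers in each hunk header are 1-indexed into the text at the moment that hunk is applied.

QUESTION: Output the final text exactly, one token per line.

Hunk 1: at line 3 remove [sfa,koxdo] add [khyq] -> 9 lines: pzxdm eid iakjn qobb khyq wtht bbg dkix wrw
Hunk 2: at line 4 remove [wtht,bbg] add [redf,met,xzp] -> 10 lines: pzxdm eid iakjn qobb khyq redf met xzp dkix wrw
Hunk 3: at line 5 remove [met,xzp] add [cpa,usn] -> 10 lines: pzxdm eid iakjn qobb khyq redf cpa usn dkix wrw
Hunk 4: at line 1 remove [eid,iakjn] add [erg,tdbsg] -> 10 lines: pzxdm erg tdbsg qobb khyq redf cpa usn dkix wrw
Hunk 5: at line 6 remove [cpa,usn] add [ljvja,lsn] -> 10 lines: pzxdm erg tdbsg qobb khyq redf ljvja lsn dkix wrw

Answer: pzxdm
erg
tdbsg
qobb
khyq
redf
ljvja
lsn
dkix
wrw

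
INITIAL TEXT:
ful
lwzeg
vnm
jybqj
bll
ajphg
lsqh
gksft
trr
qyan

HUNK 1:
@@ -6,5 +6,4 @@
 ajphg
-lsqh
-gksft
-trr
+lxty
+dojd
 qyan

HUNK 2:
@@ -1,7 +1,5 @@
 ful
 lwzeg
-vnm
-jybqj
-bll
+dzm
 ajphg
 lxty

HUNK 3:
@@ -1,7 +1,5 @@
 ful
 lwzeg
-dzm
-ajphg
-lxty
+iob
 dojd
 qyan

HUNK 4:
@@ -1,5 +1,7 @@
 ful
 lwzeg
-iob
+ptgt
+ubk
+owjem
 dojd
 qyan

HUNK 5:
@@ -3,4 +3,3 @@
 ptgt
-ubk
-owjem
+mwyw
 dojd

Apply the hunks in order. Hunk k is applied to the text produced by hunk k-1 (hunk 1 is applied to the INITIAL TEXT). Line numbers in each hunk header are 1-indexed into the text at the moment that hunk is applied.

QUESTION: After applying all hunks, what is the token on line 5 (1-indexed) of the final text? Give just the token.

Answer: dojd

Derivation:
Hunk 1: at line 6 remove [lsqh,gksft,trr] add [lxty,dojd] -> 9 lines: ful lwzeg vnm jybqj bll ajphg lxty dojd qyan
Hunk 2: at line 1 remove [vnm,jybqj,bll] add [dzm] -> 7 lines: ful lwzeg dzm ajphg lxty dojd qyan
Hunk 3: at line 1 remove [dzm,ajphg,lxty] add [iob] -> 5 lines: ful lwzeg iob dojd qyan
Hunk 4: at line 1 remove [iob] add [ptgt,ubk,owjem] -> 7 lines: ful lwzeg ptgt ubk owjem dojd qyan
Hunk 5: at line 3 remove [ubk,owjem] add [mwyw] -> 6 lines: ful lwzeg ptgt mwyw dojd qyan
Final line 5: dojd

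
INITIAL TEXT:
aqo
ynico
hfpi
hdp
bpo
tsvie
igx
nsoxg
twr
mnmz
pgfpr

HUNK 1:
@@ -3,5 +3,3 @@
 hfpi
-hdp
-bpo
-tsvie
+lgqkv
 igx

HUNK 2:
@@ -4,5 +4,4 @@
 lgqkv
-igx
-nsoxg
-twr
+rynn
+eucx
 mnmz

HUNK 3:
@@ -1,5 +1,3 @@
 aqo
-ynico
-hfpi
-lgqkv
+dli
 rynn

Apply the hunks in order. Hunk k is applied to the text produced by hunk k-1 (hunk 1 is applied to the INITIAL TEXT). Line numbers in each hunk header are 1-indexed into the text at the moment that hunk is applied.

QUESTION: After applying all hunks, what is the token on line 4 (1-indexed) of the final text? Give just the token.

Hunk 1: at line 3 remove [hdp,bpo,tsvie] add [lgqkv] -> 9 lines: aqo ynico hfpi lgqkv igx nsoxg twr mnmz pgfpr
Hunk 2: at line 4 remove [igx,nsoxg,twr] add [rynn,eucx] -> 8 lines: aqo ynico hfpi lgqkv rynn eucx mnmz pgfpr
Hunk 3: at line 1 remove [ynico,hfpi,lgqkv] add [dli] -> 6 lines: aqo dli rynn eucx mnmz pgfpr
Final line 4: eucx

Answer: eucx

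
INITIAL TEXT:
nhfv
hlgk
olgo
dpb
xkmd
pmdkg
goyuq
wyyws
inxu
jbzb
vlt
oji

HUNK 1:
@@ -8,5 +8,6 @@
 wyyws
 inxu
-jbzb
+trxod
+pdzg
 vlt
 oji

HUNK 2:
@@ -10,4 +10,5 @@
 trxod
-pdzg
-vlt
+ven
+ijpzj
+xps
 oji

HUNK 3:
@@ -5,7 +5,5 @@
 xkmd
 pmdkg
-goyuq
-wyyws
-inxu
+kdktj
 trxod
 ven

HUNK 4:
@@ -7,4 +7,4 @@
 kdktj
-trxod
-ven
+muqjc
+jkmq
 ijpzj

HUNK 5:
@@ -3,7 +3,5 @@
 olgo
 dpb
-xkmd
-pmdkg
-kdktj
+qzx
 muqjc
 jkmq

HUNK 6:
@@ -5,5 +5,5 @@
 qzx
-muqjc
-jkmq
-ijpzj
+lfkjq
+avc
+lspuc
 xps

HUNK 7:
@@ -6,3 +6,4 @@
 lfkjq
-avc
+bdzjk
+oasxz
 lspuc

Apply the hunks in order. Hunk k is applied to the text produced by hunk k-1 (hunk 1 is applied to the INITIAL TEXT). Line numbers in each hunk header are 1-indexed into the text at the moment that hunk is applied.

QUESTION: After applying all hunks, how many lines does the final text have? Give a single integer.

Answer: 11

Derivation:
Hunk 1: at line 8 remove [jbzb] add [trxod,pdzg] -> 13 lines: nhfv hlgk olgo dpb xkmd pmdkg goyuq wyyws inxu trxod pdzg vlt oji
Hunk 2: at line 10 remove [pdzg,vlt] add [ven,ijpzj,xps] -> 14 lines: nhfv hlgk olgo dpb xkmd pmdkg goyuq wyyws inxu trxod ven ijpzj xps oji
Hunk 3: at line 5 remove [goyuq,wyyws,inxu] add [kdktj] -> 12 lines: nhfv hlgk olgo dpb xkmd pmdkg kdktj trxod ven ijpzj xps oji
Hunk 4: at line 7 remove [trxod,ven] add [muqjc,jkmq] -> 12 lines: nhfv hlgk olgo dpb xkmd pmdkg kdktj muqjc jkmq ijpzj xps oji
Hunk 5: at line 3 remove [xkmd,pmdkg,kdktj] add [qzx] -> 10 lines: nhfv hlgk olgo dpb qzx muqjc jkmq ijpzj xps oji
Hunk 6: at line 5 remove [muqjc,jkmq,ijpzj] add [lfkjq,avc,lspuc] -> 10 lines: nhfv hlgk olgo dpb qzx lfkjq avc lspuc xps oji
Hunk 7: at line 6 remove [avc] add [bdzjk,oasxz] -> 11 lines: nhfv hlgk olgo dpb qzx lfkjq bdzjk oasxz lspuc xps oji
Final line count: 11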